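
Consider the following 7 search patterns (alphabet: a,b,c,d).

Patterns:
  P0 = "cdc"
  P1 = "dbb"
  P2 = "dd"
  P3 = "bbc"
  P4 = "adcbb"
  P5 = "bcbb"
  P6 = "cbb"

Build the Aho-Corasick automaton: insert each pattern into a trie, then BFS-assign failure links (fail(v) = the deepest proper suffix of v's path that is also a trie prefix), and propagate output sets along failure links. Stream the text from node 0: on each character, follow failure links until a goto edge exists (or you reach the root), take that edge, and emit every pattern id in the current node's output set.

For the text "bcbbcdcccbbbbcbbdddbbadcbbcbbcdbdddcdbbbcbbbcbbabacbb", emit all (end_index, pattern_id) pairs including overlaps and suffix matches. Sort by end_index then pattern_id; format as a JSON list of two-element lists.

Build automaton:
Trie (insert patterns):
  0='ε' goto a→11 b→8 c→1 d→4
  1='c' goto b→19 d→2
  2='cd' goto c→3
  3='cdc' goto ·  ←P0
  4='d' goto b→5 d→7
  5='db' goto b→6
  6='dbb' goto ·  ←P1
  7='dd' goto ·  ←P2
  8='b' goto b→9 c→16
  9='bb' goto c→10
  10='bbc' goto ·  ←P3
  11='a' goto d→12
  12='ad' goto c→13
  13='adc' goto b→14
  14='adcb' goto b→15
  15='adcbb' goto ·  ←P4
  16='bc' goto b→17
  17='bcb' goto b→18
  18='bcbb' goto ·  ←P5
  19='cb' goto b→20
  20='cbb' goto ·  ←P6

Failure links (BFS by depth):
  n1('c'): parent n0 fail=0; on 'c' 0 → fail=0;  out ∅∪∅=∅
  n4('d'): parent n0 fail=0; on 'd' 0 → fail=0;  out ∅∪∅=∅
  n8('b'): parent n0 fail=0; on 'b' 0 → fail=0;  out ∅∪∅=∅
  n11('a'): parent n0 fail=0; on 'a' 0 → fail=0;  out ∅∪∅=∅
  n2('cd'): parent n1 fail=0; on 'd' 0 → fail=4;  out ∅∪∅=∅
  n5('db'): parent n4 fail=0; on 'b' 0 → fail=8;  out ∅∪∅=∅
  n7('dd'): parent n4 fail=0; on 'd' 0 → fail=4;  out {2}∪∅={2}
  n9('bb'): parent n8 fail=0; on 'b' 0 → fail=8;  out ∅∪∅=∅
  n12('ad'): parent n11 fail=0; on 'd' 0 → fail=4;  out ∅∪∅=∅
  n16('bc'): parent n8 fail=0; on 'c' 0 → fail=1;  out ∅∪∅=∅
  n19('cb'): parent n1 fail=0; on 'b' 0 → fail=8;  out ∅∪∅=∅
  n3('cdc'): parent n2 fail=4; on 'c' 4→0 → fail=1;  out {0}∪∅={0}
  n6('dbb'): parent n5 fail=8; on 'b' 8 → fail=9;  out {1}∪∅={1}
  n10('bbc'): parent n9 fail=8; on 'c' 8 → fail=16;  out {3}∪∅={3}
  n13('adc'): parent n12 fail=4; on 'c' 4→0 → fail=1;  out ∅∪∅=∅
  n17('bcb'): parent n16 fail=1; on 'b' 1 → fail=19;  out ∅∪∅=∅
  n20('cbb'): parent n19 fail=8; on 'b' 8 → fail=9;  out {6}∪∅={6}
  n14('adcb'): parent n13 fail=1; on 'b' 1 → fail=19;  out ∅∪∅=∅
  n18('bcbb'): parent n17 fail=19; on 'b' 19 → fail=20;  out {5}∪{6}={5,6}
  n15('adcbb'): parent n14 fail=19; on 'b' 19 → fail=20;  out {4}∪{6}={4,6}

Text stream:
pos 0 'b': at 8
pos 1 'c': at 16
pos 2 'b': at 17
pos 3 'b': at 18  ** P5@[0:3],P6@[1:3]
pos 4 'c': at 10 (fail-walked)  ** P3@[2:4]
pos 5 'd': at 2 (fail-walked)
pos 6 'c': at 3  ** P0@[4:6]
pos 7 'c': at 1 (fail-walked)
pos 8 'c': at 1 (fail-walked)
pos 9 'b': at 19
pos 10 'b': at 20  ** P6@[8:10]
pos 11 'b': at 9 (fail-walked)
pos 12 'b': at 9 (fail-walked)
pos 13 'c': at 10  ** P3@[11:13]
pos 14 'b': at 17 (fail-walked)
pos 15 'b': at 18  ** P5@[12:15],P6@[13:15]
pos 16 'd': at 4 (fail-walked)
pos 17 'd': at 7  ** P2@[16:17]
pos 18 'd': at 7 (fail-walked)  ** P2@[17:18]
pos 19 'b': at 5 (fail-walked)
pos 20 'b': at 6  ** P1@[18:20]
pos 21 'a': at 11 (fail-walked)
pos 22 'd': at 12
pos 23 'c': at 13
pos 24 'b': at 14
pos 25 'b': at 15  ** P4@[21:25],P6@[23:25]
pos 26 'c': at 10 (fail-walked)  ** P3@[24:26]
pos 27 'b': at 17 (fail-walked)
pos 28 'b': at 18  ** P5@[25:28],P6@[26:28]
pos 29 'c': at 10 (fail-walked)  ** P3@[27:29]
pos 30 'd': at 2 (fail-walked)
pos 31 'b': at 5 (fail-walked)
pos 32 'd': at 4 (fail-walked)
pos 33 'd': at 7  ** P2@[32:33]
pos 34 'd': at 7 (fail-walked)  ** P2@[33:34]
pos 35 'c': at 1 (fail-walked)
pos 36 'd': at 2
pos 37 'b': at 5 (fail-walked)
pos 38 'b': at 6  ** P1@[36:38]
pos 39 'b': at 9 (fail-walked)
pos 40 'c': at 10  ** P3@[38:40]
pos 41 'b': at 17 (fail-walked)
pos 42 'b': at 18  ** P5@[39:42],P6@[40:42]
pos 43 'b': at 9 (fail-walked)
pos 44 'c': at 10  ** P3@[42:44]
pos 45 'b': at 17 (fail-walked)
pos 46 'b': at 18  ** P5@[43:46],P6@[44:46]
pos 47 'a': at 11 (fail-walked)
pos 48 'b': at 8 (fail-walked)
pos 49 'a': at 11 (fail-walked)
pos 50 'c': at 1 (fail-walked)
pos 51 'b': at 19
pos 52 'b': at 20  ** P6@[50:52]

All matches (sorted): [[3,5],[3,6],[4,3],[6,0],[10,6],[13,3],[15,5],[15,6],[17,2],[18,2],[20,1],[25,4],[25,6],[26,3],[28,5],[28,6],[29,3],[33,2],[34,2],[38,1],[40,3],[42,5],[42,6],[44,3],[46,5],[46,6],[52,6]]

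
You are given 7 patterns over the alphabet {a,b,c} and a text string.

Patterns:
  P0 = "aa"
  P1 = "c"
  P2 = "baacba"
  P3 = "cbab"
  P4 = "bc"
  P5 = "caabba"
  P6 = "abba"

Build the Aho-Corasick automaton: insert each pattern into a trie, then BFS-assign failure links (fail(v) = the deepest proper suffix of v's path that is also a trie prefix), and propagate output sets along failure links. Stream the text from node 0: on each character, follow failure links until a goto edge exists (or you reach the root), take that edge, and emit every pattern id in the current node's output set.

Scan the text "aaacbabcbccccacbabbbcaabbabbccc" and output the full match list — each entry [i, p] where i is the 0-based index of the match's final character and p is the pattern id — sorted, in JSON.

Build automaton:
Trie (insert patterns):
  n0 'ε': a→1 b→4 c→3
  n1 'a': a→2 b→19
  n2 'aa': ·  ←P0
  n3 'c': a→14 b→10  ←P1
  n4 'b': a→5 c→13
  n5 'ba': a→6
  n6 'baa': c→7
  n7 'baac': b→8
  n8 'baacb': a→9
  n9 'baacba': ·  ←P2
  n10 'cb': a→11
  n11 'cba': b→12
  n12 'cbab': ·  ←P3
  n13 'bc': ·  ←P4
  n14 'ca': a→15
  n15 'caa': b→16
  n16 'caab': b→17
  n17 'caabb': a→18
  n18 'caabba': ·  ←P5
  n19 'ab': b→20
  n20 'abb': a→21
  n21 'abba': ·  ←P6

Failure links (BFS by depth):
  fail(1) 'a': from fail(0)=0 chase 'a': 0 ⇒ 0;  out=∅∪out(0)=∅
  fail(3) 'c': from fail(0)=0 chase 'c': 0 ⇒ 0;  out={1}∪out(0)={1}
  fail(4) 'b': from fail(0)=0 chase 'b': 0 ⇒ 0;  out=∅∪out(0)=∅
  fail(2) 'aa': from fail(1)=0 chase 'a': 0 ⇒ 1;  out={0}∪out(1)={0}
  fail(5) 'ba': from fail(4)=0 chase 'a': 0 ⇒ 1;  out=∅∪out(1)=∅
  fail(10) 'cb': from fail(3)=0 chase 'b': 0 ⇒ 4;  out=∅∪out(4)=∅
  fail(13) 'bc': from fail(4)=0 chase 'c': 0 ⇒ 3;  out={4}∪out(3)={1,4}
  fail(14) 'ca': from fail(3)=0 chase 'a': 0 ⇒ 1;  out=∅∪out(1)=∅
  fail(19) 'ab': from fail(1)=0 chase 'b': 0 ⇒ 4;  out=∅∪out(4)=∅
  fail(6) 'baa': from fail(5)=1 chase 'a': 1 ⇒ 2;  out=∅∪out(2)={0}
  fail(11) 'cba': from fail(10)=4 chase 'a': 4 ⇒ 5;  out=∅∪out(5)=∅
  fail(15) 'caa': from fail(14)=1 chase 'a': 1 ⇒ 2;  out=∅∪out(2)={0}
  fail(20) 'abb': from fail(19)=4 chase 'b': 4→0 ⇒ 4;  out=∅∪out(4)=∅
  fail(7) 'baac': from fail(6)=2 chase 'c': 2→1→0 ⇒ 3;  out=∅∪out(3)={1}
  fail(12) 'cbab': from fail(11)=5 chase 'b': 5→1 ⇒ 19;  out={3}∪out(19)={3}
  fail(16) 'caab': from fail(15)=2 chase 'b': 2→1 ⇒ 19;  out=∅∪out(19)=∅
  fail(21) 'abba': from fail(20)=4 chase 'a': 4 ⇒ 5;  out={6}∪out(5)={6}
  fail(8) 'baacb': from fail(7)=3 chase 'b': 3 ⇒ 10;  out=∅∪out(10)=∅
  fail(17) 'caabb': from fail(16)=19 chase 'b': 19 ⇒ 20;  out=∅∪out(20)=∅
  fail(9) 'baacba': from fail(8)=10 chase 'a': 10 ⇒ 11;  out={2}∪out(11)={2}
  fail(18) 'caabba': from fail(17)=20 chase 'a': 20 ⇒ 21;  out={5}∪out(21)={5,6}

Run:
i=0 'a': node 0→1
i=1 'a': node 1→2  ** P0@[0:1]
i=2 'a': node 2→2 ·f  ** P0@[1:2]
i=3 'c': node 2→3 ·f  ** P1@[3:3]
i=4 'b': node 3→10
i=5 'a': node 10→11
i=6 'b': node 11→12  ** P3@[3:6]
i=7 'c': node 12→13 ·f  ** P1@[7:7],P4@[6:7]
i=8 'b': node 13→10 ·f
i=9 'c': node 10→13 ·f  ** P1@[9:9],P4@[8:9]
i=10 'c': node 13→3 ·f  ** P1@[10:10]
i=11 'c': node 3→3 ·f  ** P1@[11:11]
i=12 'c': node 3→3 ·f  ** P1@[12:12]
i=13 'a': node 3→14
i=14 'c': node 14→3 ·f  ** P1@[14:14]
i=15 'b': node 3→10
i=16 'a': node 10→11
i=17 'b': node 11→12  ** P3@[14:17]
i=18 'b': node 12→20 ·f
i=19 'b': node 20→4 ·f
i=20 'c': node 4→13  ** P1@[20:20],P4@[19:20]
i=21 'a': node 13→14 ·f
i=22 'a': node 14→15  ** P0@[21:22]
i=23 'b': node 15→16
i=24 'b': node 16→17
i=25 'a': node 17→18  ** P5@[20:25],P6@[22:25]
i=26 'b': node 18→19 ·f
i=27 'b': node 19→20
i=28 'c': node 20→13 ·f  ** P1@[28:28],P4@[27:28]
i=29 'c': node 13→3 ·f  ** P1@[29:29]
i=30 'c': node 3→3 ·f  ** P1@[30:30]

Matches: [[1,0],[2,0],[3,1],[6,3],[7,1],[7,4],[9,1],[9,4],[10,1],[11,1],[12,1],[14,1],[17,3],[20,1],[20,4],[22,0],[25,5],[25,6],[28,1],[28,4],[29,1],[30,1]]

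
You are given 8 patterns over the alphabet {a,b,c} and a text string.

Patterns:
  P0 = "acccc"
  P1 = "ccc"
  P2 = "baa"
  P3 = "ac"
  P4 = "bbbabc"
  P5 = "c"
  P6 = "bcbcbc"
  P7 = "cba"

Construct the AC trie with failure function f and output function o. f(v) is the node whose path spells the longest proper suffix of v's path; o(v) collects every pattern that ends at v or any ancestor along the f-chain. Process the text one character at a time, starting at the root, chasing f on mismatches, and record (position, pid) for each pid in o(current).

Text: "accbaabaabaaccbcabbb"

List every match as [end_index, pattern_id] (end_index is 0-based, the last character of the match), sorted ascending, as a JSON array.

Build:
Trie (insert patterns):
  n0 'ε': a→1 b→9 c→6
  n1 'a': c→2
  n2 'ac': c→3  [P3 ends]
  n3 'acc': c→4
  n4 'accc': c→5
  n5 'acccc': ·  [P0 ends]
  n6 'c': b→22 c→7  [P5 ends]
  n7 'cc': c→8
  n8 'ccc': ·  [P1 ends]
  n9 'b': a→10 b→12 c→17
  n10 'ba': a→11
  n11 'baa': ·  [P2 ends]
  n12 'bb': b→13
  n13 'bbb': a→14
  n14 'bbba': b→15
  n15 'bbbab': c→16
  n16 'bbbabc': ·  [P4 ends]
  n17 'bc': b→18
  n18 'bcb': c→19
  n19 'bcbc': b→20
  n20 'bcbcb': c→21
  n21 'bcbcbc': ·  [P6 ends]
  n22 'cb': a→23
  n23 'cba': ·  [P7 ends]

BFS fail/out derivation:
  fail(1) 'a': from fail(0)=0 chase 'a': 0 ⇒ 0;  out=∅∪out(0)=∅
  fail(6) 'c': from fail(0)=0 chase 'c': 0 ⇒ 0;  out={5}∪out(0)={5}
  fail(9) 'b': from fail(0)=0 chase 'b': 0 ⇒ 0;  out=∅∪out(0)=∅
  fail(2) 'ac': from fail(1)=0 chase 'c': 0 ⇒ 6;  out={3}∪out(6)={3,5}
  fail(7) 'cc': from fail(6)=0 chase 'c': 0 ⇒ 6;  out=∅∪out(6)={5}
  fail(10) 'ba': from fail(9)=0 chase 'a': 0 ⇒ 1;  out=∅∪out(1)=∅
  fail(12) 'bb': from fail(9)=0 chase 'b': 0 ⇒ 9;  out=∅∪out(9)=∅
  fail(17) 'bc': from fail(9)=0 chase 'c': 0 ⇒ 6;  out=∅∪out(6)={5}
  fail(22) 'cb': from fail(6)=0 chase 'b': 0 ⇒ 9;  out=∅∪out(9)=∅
  fail(3) 'acc': from fail(2)=6 chase 'c': 6 ⇒ 7;  out=∅∪out(7)={5}
  fail(8) 'ccc': from fail(7)=6 chase 'c': 6 ⇒ 7;  out={1}∪out(7)={1,5}
  fail(11) 'baa': from fail(10)=1 chase 'a': 1→0 ⇒ 1;  out={2}∪out(1)={2}
  fail(13) 'bbb': from fail(12)=9 chase 'b': 9 ⇒ 12;  out=∅∪out(12)=∅
  fail(18) 'bcb': from fail(17)=6 chase 'b': 6 ⇒ 22;  out=∅∪out(22)=∅
  fail(23) 'cba': from fail(22)=9 chase 'a': 9 ⇒ 10;  out={7}∪out(10)={7}
  fail(4) 'accc': from fail(3)=7 chase 'c': 7 ⇒ 8;  out=∅∪out(8)={1,5}
  fail(14) 'bbba': from fail(13)=12 chase 'a': 12→9 ⇒ 10;  out=∅∪out(10)=∅
  fail(19) 'bcbc': from fail(18)=22 chase 'c': 22→9 ⇒ 17;  out=∅∪out(17)={5}
  fail(5) 'acccc': from fail(4)=8 chase 'c': 8→7 ⇒ 8;  out={0}∪out(8)={0,1,5}
  fail(15) 'bbbab': from fail(14)=10 chase 'b': 10→1→0 ⇒ 9;  out=∅∪out(9)=∅
  fail(20) 'bcbcb': from fail(19)=17 chase 'b': 17 ⇒ 18;  out=∅∪out(18)=∅
  fail(16) 'bbbabc': from fail(15)=9 chase 'c': 9 ⇒ 17;  out={4}∪out(17)={4,5}
  fail(21) 'bcbcbc': from fail(20)=18 chase 'c': 18 ⇒ 19;  out={6}∪out(19)={5,6}

Text stream:
[0] read 'a'  n0⇒n1
[1] read 'c'  n1⇒n2  emit P3@[0:1],P5@[1:1]
[2] read 'c'  n2⇒n3  emit P5@[2:2]
[3] read 'b'  n3⇒n22 (via fail)
[4] read 'a'  n22⇒n23  emit P7@[2:4]
[5] read 'a'  n23⇒n11 (via fail)  emit P2@[3:5]
[6] read 'b'  n11⇒n9 (via fail)
[7] read 'a'  n9⇒n10
[8] read 'a'  n10⇒n11  emit P2@[6:8]
[9] read 'b'  n11⇒n9 (via fail)
[10] read 'a'  n9⇒n10
[11] read 'a'  n10⇒n11  emit P2@[9:11]
[12] read 'c'  n11⇒n2 (via fail)  emit P3@[11:12],P5@[12:12]
[13] read 'c'  n2⇒n3  emit P5@[13:13]
[14] read 'b'  n3⇒n22 (via fail)
[15] read 'c'  n22⇒n17 (via fail)  emit P5@[15:15]
[16] read 'a'  n17⇒n1 (via fail)
[17] read 'b'  n1⇒n9 (via fail)
[18] read 'b'  n9⇒n12
[19] read 'b'  n12⇒n13

All matches (sorted): [[1,3],[1,5],[2,5],[4,7],[5,2],[8,2],[11,2],[12,3],[12,5],[13,5],[15,5]]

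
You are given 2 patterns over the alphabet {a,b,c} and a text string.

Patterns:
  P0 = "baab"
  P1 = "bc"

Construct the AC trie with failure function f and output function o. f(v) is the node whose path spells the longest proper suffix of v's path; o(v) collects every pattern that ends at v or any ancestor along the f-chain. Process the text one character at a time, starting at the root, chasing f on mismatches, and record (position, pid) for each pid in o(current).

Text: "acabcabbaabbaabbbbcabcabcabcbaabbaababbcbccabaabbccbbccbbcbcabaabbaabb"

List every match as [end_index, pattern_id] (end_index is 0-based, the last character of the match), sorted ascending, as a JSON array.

Construct AC machine:
Trie nodes:
  0='ε' goto b→1
  1='b' goto a→2 c→5
  2='ba' goto a→3
  3='baa' goto b→4
  4='baab' goto ·  [P0 ends]
  5='bc' goto ·  [P1 ends]

Failure links (BFS by depth):
  n1('b'): parent n0 fail=0; on 'b' 0 → fail=0;  out ∅∪∅=∅
  n2('ba'): parent n1 fail=0; on 'a' 0 → fail=0;  out ∅∪∅=∅
  n5('bc'): parent n1 fail=0; on 'c' 0 → fail=0;  out {1}∪∅={1}
  n3('baa'): parent n2 fail=0; on 'a' 0 → fail=0;  out ∅∪∅=∅
  n4('baab'): parent n3 fail=0; on 'b' 0 → fail=1;  out {0}∪∅={0}

Text stream:
[0] read 'a'  n0⇒n0
[1] read 'c'  n0⇒n0
[2] read 'a'  n0⇒n0
[3] read 'b'  n0⇒n1
[4] read 'c'  n1⇒n5  ** P1@[3:4]
[5] read 'a'  n5⇒n0 (fail-walked)
[6] read 'b'  n0⇒n1
[7] read 'b'  n1⇒n1 (fail-walked)
[8] read 'a'  n1⇒n2
[9] read 'a'  n2⇒n3
[10] read 'b'  n3⇒n4  ** P0@[7:10]
[11] read 'b'  n4⇒n1 (fail-walked)
[12] read 'a'  n1⇒n2
[13] read 'a'  n2⇒n3
[14] read 'b'  n3⇒n4  ** P0@[11:14]
[15] read 'b'  n4⇒n1 (fail-walked)
[16] read 'b'  n1⇒n1 (fail-walked)
[17] read 'b'  n1⇒n1 (fail-walked)
[18] read 'c'  n1⇒n5  ** P1@[17:18]
[19] read 'a'  n5⇒n0 (fail-walked)
[20] read 'b'  n0⇒n1
[21] read 'c'  n1⇒n5  ** P1@[20:21]
[22] read 'a'  n5⇒n0 (fail-walked)
[23] read 'b'  n0⇒n1
[24] read 'c'  n1⇒n5  ** P1@[23:24]
[25] read 'a'  n5⇒n0 (fail-walked)
[26] read 'b'  n0⇒n1
[27] read 'c'  n1⇒n5  ** P1@[26:27]
[28] read 'b'  n5⇒n1 (fail-walked)
[29] read 'a'  n1⇒n2
[30] read 'a'  n2⇒n3
[31] read 'b'  n3⇒n4  ** P0@[28:31]
[32] read 'b'  n4⇒n1 (fail-walked)
[33] read 'a'  n1⇒n2
[34] read 'a'  n2⇒n3
[35] read 'b'  n3⇒n4  ** P0@[32:35]
[36] read 'a'  n4⇒n2 (fail-walked)
[37] read 'b'  n2⇒n1 (fail-walked)
[38] read 'b'  n1⇒n1 (fail-walked)
[39] read 'c'  n1⇒n5  ** P1@[38:39]
[40] read 'b'  n5⇒n1 (fail-walked)
[41] read 'c'  n1⇒n5  ** P1@[40:41]
[42] read 'c'  n5⇒n0 (fail-walked)
[43] read 'a'  n0⇒n0
[44] read 'b'  n0⇒n1
[45] read 'a'  n1⇒n2
[46] read 'a'  n2⇒n3
[47] read 'b'  n3⇒n4  ** P0@[44:47]
[48] read 'b'  n4⇒n1 (fail-walked)
[49] read 'c'  n1⇒n5  ** P1@[48:49]
[50] read 'c'  n5⇒n0 (fail-walked)
[51] read 'b'  n0⇒n1
[52] read 'b'  n1⇒n1 (fail-walked)
[53] read 'c'  n1⇒n5  ** P1@[52:53]
[54] read 'c'  n5⇒n0 (fail-walked)
[55] read 'b'  n0⇒n1
[56] read 'b'  n1⇒n1 (fail-walked)
[57] read 'c'  n1⇒n5  ** P1@[56:57]
[58] read 'b'  n5⇒n1 (fail-walked)
[59] read 'c'  n1⇒n5  ** P1@[58:59]
[60] read 'a'  n5⇒n0 (fail-walked)
[61] read 'b'  n0⇒n1
[62] read 'a'  n1⇒n2
[63] read 'a'  n2⇒n3
[64] read 'b'  n3⇒n4  ** P0@[61:64]
[65] read 'b'  n4⇒n1 (fail-walked)
[66] read 'a'  n1⇒n2
[67] read 'a'  n2⇒n3
[68] read 'b'  n3⇒n4  ** P0@[65:68]
[69] read 'b'  n4⇒n1 (fail-walked)

All matches (sorted): [[4,1],[10,0],[14,0],[18,1],[21,1],[24,1],[27,1],[31,0],[35,0],[39,1],[41,1],[47,0],[49,1],[53,1],[57,1],[59,1],[64,0],[68,0]]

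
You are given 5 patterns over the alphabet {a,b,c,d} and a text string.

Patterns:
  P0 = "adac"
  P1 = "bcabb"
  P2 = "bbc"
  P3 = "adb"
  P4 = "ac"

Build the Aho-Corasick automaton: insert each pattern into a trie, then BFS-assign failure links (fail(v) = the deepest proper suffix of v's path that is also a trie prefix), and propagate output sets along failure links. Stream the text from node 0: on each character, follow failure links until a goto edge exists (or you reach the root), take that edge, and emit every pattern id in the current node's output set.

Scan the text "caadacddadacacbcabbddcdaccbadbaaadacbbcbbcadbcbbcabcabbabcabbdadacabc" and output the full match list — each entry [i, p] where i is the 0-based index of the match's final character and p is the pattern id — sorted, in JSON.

Build:
Trie nodes:
  0='ε' goto a→1 b→5
  1='a' goto c→13 d→2
  2='ad' goto a→3 b→12
  3='ada' goto c→4
  4='adac' goto ·  ←P0
  5='b' goto b→10 c→6
  6='bc' goto a→7
  7='bca' goto b→8
  8='bcab' goto b→9
  9='bcabb' goto ·  ←P1
  10='bb' goto c→11
  11='bbc' goto ·  ←P2
  12='adb' goto ·  ←P3
  13='ac' goto ·  ←P4

BFS fail/out derivation:
  fail(1) 'a': from fail(0)=0 chase 'a': 0 ⇒ 0;  out=∅∪out(0)=∅
  fail(5) 'b': from fail(0)=0 chase 'b': 0 ⇒ 0;  out=∅∪out(0)=∅
  fail(2) 'ad': from fail(1)=0 chase 'd': 0 ⇒ 0;  out=∅∪out(0)=∅
  fail(6) 'bc': from fail(5)=0 chase 'c': 0 ⇒ 0;  out=∅∪out(0)=∅
  fail(10) 'bb': from fail(5)=0 chase 'b': 0 ⇒ 5;  out=∅∪out(5)=∅
  fail(13) 'ac': from fail(1)=0 chase 'c': 0 ⇒ 0;  out={4}∪out(0)={4}
  fail(3) 'ada': from fail(2)=0 chase 'a': 0 ⇒ 1;  out=∅∪out(1)=∅
  fail(7) 'bca': from fail(6)=0 chase 'a': 0 ⇒ 1;  out=∅∪out(1)=∅
  fail(11) 'bbc': from fail(10)=5 chase 'c': 5 ⇒ 6;  out={2}∪out(6)={2}
  fail(12) 'adb': from fail(2)=0 chase 'b': 0 ⇒ 5;  out={3}∪out(5)={3}
  fail(4) 'adac': from fail(3)=1 chase 'c': 1 ⇒ 13;  out={0}∪out(13)={0,4}
  fail(8) 'bcab': from fail(7)=1 chase 'b': 1→0 ⇒ 5;  out=∅∪out(5)=∅
  fail(9) 'bcabb': from fail(8)=5 chase 'b': 5 ⇒ 10;  out={1}∪out(10)={1}

Text stream:
[0] read 'c'  n0⇒n0
[1] read 'a'  n0⇒n1
[2] read 'a'  n1⇒n1 (via fail)
[3] read 'd'  n1⇒n2
[4] read 'a'  n2⇒n3
[5] read 'c'  n3⇒n4  ** P0@[2:5],P4@[4:5]
[6] read 'd'  n4⇒n0 (via fail)
[7] read 'd'  n0⇒n0
[8] read 'a'  n0⇒n1
[9] read 'd'  n1⇒n2
[10] read 'a'  n2⇒n3
[11] read 'c'  n3⇒n4  ** P0@[8:11],P4@[10:11]
[12] read 'a'  n4⇒n1 (via fail)
[13] read 'c'  n1⇒n13  ** P4@[12:13]
[14] read 'b'  n13⇒n5 (via fail)
[15] read 'c'  n5⇒n6
[16] read 'a'  n6⇒n7
[17] read 'b'  n7⇒n8
[18] read 'b'  n8⇒n9  ** P1@[14:18]
[19] read 'd'  n9⇒n0 (via fail)
[20] read 'd'  n0⇒n0
[21] read 'c'  n0⇒n0
[22] read 'd'  n0⇒n0
[23] read 'a'  n0⇒n1
[24] read 'c'  n1⇒n13  ** P4@[23:24]
[25] read 'c'  n13⇒n0 (via fail)
[26] read 'b'  n0⇒n5
[27] read 'a'  n5⇒n1 (via fail)
[28] read 'd'  n1⇒n2
[29] read 'b'  n2⇒n12  ** P3@[27:29]
[30] read 'a'  n12⇒n1 (via fail)
[31] read 'a'  n1⇒n1 (via fail)
[32] read 'a'  n1⇒n1 (via fail)
[33] read 'd'  n1⇒n2
[34] read 'a'  n2⇒n3
[35] read 'c'  n3⇒n4  ** P0@[32:35],P4@[34:35]
[36] read 'b'  n4⇒n5 (via fail)
[37] read 'b'  n5⇒n10
[38] read 'c'  n10⇒n11  ** P2@[36:38]
[39] read 'b'  n11⇒n5 (via fail)
[40] read 'b'  n5⇒n10
[41] read 'c'  n10⇒n11  ** P2@[39:41]
[42] read 'a'  n11⇒n7 (via fail)
[43] read 'd'  n7⇒n2 (via fail)
[44] read 'b'  n2⇒n12  ** P3@[42:44]
[45] read 'c'  n12⇒n6 (via fail)
[46] read 'b'  n6⇒n5 (via fail)
[47] read 'b'  n5⇒n10
[48] read 'c'  n10⇒n11  ** P2@[46:48]
[49] read 'a'  n11⇒n7 (via fail)
[50] read 'b'  n7⇒n8
[51] read 'c'  n8⇒n6 (via fail)
[52] read 'a'  n6⇒n7
[53] read 'b'  n7⇒n8
[54] read 'b'  n8⇒n9  ** P1@[50:54]
[55] read 'a'  n9⇒n1 (via fail)
[56] read 'b'  n1⇒n5 (via fail)
[57] read 'c'  n5⇒n6
[58] read 'a'  n6⇒n7
[59] read 'b'  n7⇒n8
[60] read 'b'  n8⇒n9  ** P1@[56:60]
[61] read 'd'  n9⇒n0 (via fail)
[62] read 'a'  n0⇒n1
[63] read 'd'  n1⇒n2
[64] read 'a'  n2⇒n3
[65] read 'c'  n3⇒n4  ** P0@[62:65],P4@[64:65]
[66] read 'a'  n4⇒n1 (via fail)
[67] read 'b'  n1⇒n5 (via fail)
[68] read 'c'  n5⇒n6

Result: [[5,0],[5,4],[11,0],[11,4],[13,4],[18,1],[24,4],[29,3],[35,0],[35,4],[38,2],[41,2],[44,3],[48,2],[54,1],[60,1],[65,0],[65,4]]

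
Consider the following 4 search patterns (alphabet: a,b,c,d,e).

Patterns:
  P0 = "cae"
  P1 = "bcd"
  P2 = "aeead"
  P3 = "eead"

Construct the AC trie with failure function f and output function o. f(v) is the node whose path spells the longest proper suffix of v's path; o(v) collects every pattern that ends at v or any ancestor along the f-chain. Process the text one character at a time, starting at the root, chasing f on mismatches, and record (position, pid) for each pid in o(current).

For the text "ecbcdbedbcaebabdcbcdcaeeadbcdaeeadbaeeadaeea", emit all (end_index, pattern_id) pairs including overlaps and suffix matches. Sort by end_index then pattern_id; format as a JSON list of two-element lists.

Build automaton:
Trie (insert patterns):
  0='ε' goto a→7 b→4 c→1 e→12
  1='c' goto a→2
  2='ca' goto e→3
  3='cae' goto ·  ←P0
  4='b' goto c→5
  5='bc' goto d→6
  6='bcd' goto ·  ←P1
  7='a' goto e→8
  8='ae' goto e→9
  9='aee' goto a→10
  10='aeea' goto d→11
  11='aeead' goto ·  ←P2
  12='e' goto e→13
  13='ee' goto a→14
  14='eea' goto d→15
  15='eead' goto ·  ←P3

Failure links (BFS by depth):
  fail(1) 'c': from fail(0)=0 chase 'c': 0 ⇒ 0;  out=∅∪out(0)=∅
  fail(4) 'b': from fail(0)=0 chase 'b': 0 ⇒ 0;  out=∅∪out(0)=∅
  fail(7) 'a': from fail(0)=0 chase 'a': 0 ⇒ 0;  out=∅∪out(0)=∅
  fail(12) 'e': from fail(0)=0 chase 'e': 0 ⇒ 0;  out=∅∪out(0)=∅
  fail(2) 'ca': from fail(1)=0 chase 'a': 0 ⇒ 7;  out=∅∪out(7)=∅
  fail(5) 'bc': from fail(4)=0 chase 'c': 0 ⇒ 1;  out=∅∪out(1)=∅
  fail(8) 'ae': from fail(7)=0 chase 'e': 0 ⇒ 12;  out=∅∪out(12)=∅
  fail(13) 'ee': from fail(12)=0 chase 'e': 0 ⇒ 12;  out=∅∪out(12)=∅
  fail(3) 'cae': from fail(2)=7 chase 'e': 7 ⇒ 8;  out={0}∪out(8)={0}
  fail(6) 'bcd': from fail(5)=1 chase 'd': 1→0 ⇒ 0;  out={1}∪out(0)={1}
  fail(9) 'aee': from fail(8)=12 chase 'e': 12 ⇒ 13;  out=∅∪out(13)=∅
  fail(14) 'eea': from fail(13)=12 chase 'a': 12→0 ⇒ 7;  out=∅∪out(7)=∅
  fail(10) 'aeea': from fail(9)=13 chase 'a': 13 ⇒ 14;  out=∅∪out(14)=∅
  fail(15) 'eead': from fail(14)=7 chase 'd': 7→0 ⇒ 0;  out={3}∪out(0)={3}
  fail(11) 'aeead': from fail(10)=14 chase 'd': 14 ⇒ 15;  out={2}∪out(15)={2,3}

Run:
pos 0 'e': at 12
pos 1 'c': at 1 ·f
pos 2 'b': at 4 ·f
pos 3 'c': at 5
pos 4 'd': at 6  → match P1@[2:4]
pos 5 'b': at 4 ·f
pos 6 'e': at 12 ·f
pos 7 'd': at 0 ·f
pos 8 'b': at 4
pos 9 'c': at 5
pos 10 'a': at 2 ·f
pos 11 'e': at 3  → match P0@[9:11]
pos 12 'b': at 4 ·f
pos 13 'a': at 7 ·f
pos 14 'b': at 4 ·f
pos 15 'd': at 0 ·f
pos 16 'c': at 1
pos 17 'b': at 4 ·f
pos 18 'c': at 5
pos 19 'd': at 6  → match P1@[17:19]
pos 20 'c': at 1 ·f
pos 21 'a': at 2
pos 22 'e': at 3  → match P0@[20:22]
pos 23 'e': at 9 ·f
pos 24 'a': at 10
pos 25 'd': at 11  → match P2@[21:25],P3@[22:25]
pos 26 'b': at 4 ·f
pos 27 'c': at 5
pos 28 'd': at 6  → match P1@[26:28]
pos 29 'a': at 7 ·f
pos 30 'e': at 8
pos 31 'e': at 9
pos 32 'a': at 10
pos 33 'd': at 11  → match P2@[29:33],P3@[30:33]
pos 34 'b': at 4 ·f
pos 35 'a': at 7 ·f
pos 36 'e': at 8
pos 37 'e': at 9
pos 38 'a': at 10
pos 39 'd': at 11  → match P2@[35:39],P3@[36:39]
pos 40 'a': at 7 ·f
pos 41 'e': at 8
pos 42 'e': at 9
pos 43 'a': at 10

Matches: [[4,1],[11,0],[19,1],[22,0],[25,2],[25,3],[28,1],[33,2],[33,3],[39,2],[39,3]]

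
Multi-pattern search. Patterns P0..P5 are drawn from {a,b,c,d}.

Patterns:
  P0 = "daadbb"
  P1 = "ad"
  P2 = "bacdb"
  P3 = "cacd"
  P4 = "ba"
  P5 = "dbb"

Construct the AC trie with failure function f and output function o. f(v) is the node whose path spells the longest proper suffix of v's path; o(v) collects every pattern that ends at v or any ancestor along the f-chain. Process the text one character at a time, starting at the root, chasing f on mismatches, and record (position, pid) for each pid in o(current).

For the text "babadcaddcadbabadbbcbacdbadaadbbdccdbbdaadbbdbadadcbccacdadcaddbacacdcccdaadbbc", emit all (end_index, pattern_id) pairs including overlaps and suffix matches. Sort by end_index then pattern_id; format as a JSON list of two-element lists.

Construct AC machine:
Trie (insert patterns):
  n0 'ε': a→7 b→9 c→14 d→1
  n1 'd': a→2 b→18
  n2 'da': a→3
  n3 'daa': d→4
  n4 'daad': b→5
  n5 'daadb': b→6
  n6 'daadbb': ·  [P0 ends]
  n7 'a': d→8
  n8 'ad': ·  [P1 ends]
  n9 'b': a→10
  n10 'ba': c→11  [P4 ends]
  n11 'bac': d→12
  n12 'bacd': b→13
  n13 'bacdb': ·  [P2 ends]
  n14 'c': a→15
  n15 'ca': c→16
  n16 'cac': d→17
  n17 'cacd': ·  [P3 ends]
  n18 'db': b→19
  n19 'dbb': ·  [P5 ends]

Failure links (BFS by depth):
  fail(1) 'd': from fail(0)=0 chase 'd': 0 ⇒ 0;  out=∅∪out(0)=∅
  fail(7) 'a': from fail(0)=0 chase 'a': 0 ⇒ 0;  out=∅∪out(0)=∅
  fail(9) 'b': from fail(0)=0 chase 'b': 0 ⇒ 0;  out=∅∪out(0)=∅
  fail(14) 'c': from fail(0)=0 chase 'c': 0 ⇒ 0;  out=∅∪out(0)=∅
  fail(2) 'da': from fail(1)=0 chase 'a': 0 ⇒ 7;  out=∅∪out(7)=∅
  fail(8) 'ad': from fail(7)=0 chase 'd': 0 ⇒ 1;  out={1}∪out(1)={1}
  fail(10) 'ba': from fail(9)=0 chase 'a': 0 ⇒ 7;  out={4}∪out(7)={4}
  fail(15) 'ca': from fail(14)=0 chase 'a': 0 ⇒ 7;  out=∅∪out(7)=∅
  fail(18) 'db': from fail(1)=0 chase 'b': 0 ⇒ 9;  out=∅∪out(9)=∅
  fail(3) 'daa': from fail(2)=7 chase 'a': 7→0 ⇒ 7;  out=∅∪out(7)=∅
  fail(11) 'bac': from fail(10)=7 chase 'c': 7→0 ⇒ 14;  out=∅∪out(14)=∅
  fail(16) 'cac': from fail(15)=7 chase 'c': 7→0 ⇒ 14;  out=∅∪out(14)=∅
  fail(19) 'dbb': from fail(18)=9 chase 'b': 9→0 ⇒ 9;  out={5}∪out(9)={5}
  fail(4) 'daad': from fail(3)=7 chase 'd': 7 ⇒ 8;  out=∅∪out(8)={1}
  fail(12) 'bacd': from fail(11)=14 chase 'd': 14→0 ⇒ 1;  out=∅∪out(1)=∅
  fail(17) 'cacd': from fail(16)=14 chase 'd': 14→0 ⇒ 1;  out={3}∪out(1)={3}
  fail(5) 'daadb': from fail(4)=8 chase 'b': 8→1 ⇒ 18;  out=∅∪out(18)=∅
  fail(13) 'bacdb': from fail(12)=1 chase 'b': 1 ⇒ 18;  out={2}∪out(18)={2}
  fail(6) 'daadbb': from fail(5)=18 chase 'b': 18 ⇒ 19;  out={0}∪out(19)={0,5}

Text stream:
pos 0 'b': at 9
pos 1 'a': at 10  → match P4@[0:1]
pos 2 'b': at 9 ·f
pos 3 'a': at 10  → match P4@[2:3]
pos 4 'd': at 8 ·f  → match P1@[3:4]
pos 5 'c': at 14 ·f
pos 6 'a': at 15
pos 7 'd': at 8 ·f  → match P1@[6:7]
pos 8 'd': at 1 ·f
pos 9 'c': at 14 ·f
pos 10 'a': at 15
pos 11 'd': at 8 ·f  → match P1@[10:11]
pos 12 'b': at 18 ·f
pos 13 'a': at 10 ·f  → match P4@[12:13]
pos 14 'b': at 9 ·f
pos 15 'a': at 10  → match P4@[14:15]
pos 16 'd': at 8 ·f  → match P1@[15:16]
pos 17 'b': at 18 ·f
pos 18 'b': at 19  → match P5@[16:18]
pos 19 'c': at 14 ·f
pos 20 'b': at 9 ·f
pos 21 'a': at 10  → match P4@[20:21]
pos 22 'c': at 11
pos 23 'd': at 12
pos 24 'b': at 13  → match P2@[20:24]
pos 25 'a': at 10 ·f  → match P4@[24:25]
pos 26 'd': at 8 ·f  → match P1@[25:26]
pos 27 'a': at 2 ·f
pos 28 'a': at 3
pos 29 'd': at 4  → match P1@[28:29]
pos 30 'b': at 5
pos 31 'b': at 6  → match P0@[26:31],P5@[29:31]
pos 32 'd': at 1 ·f
pos 33 'c': at 14 ·f
pos 34 'c': at 14 ·f
pos 35 'd': at 1 ·f
pos 36 'b': at 18
pos 37 'b': at 19  → match P5@[35:37]
pos 38 'd': at 1 ·f
pos 39 'a': at 2
pos 40 'a': at 3
pos 41 'd': at 4  → match P1@[40:41]
pos 42 'b': at 5
pos 43 'b': at 6  → match P0@[38:43],P5@[41:43]
pos 44 'd': at 1 ·f
pos 45 'b': at 18
pos 46 'a': at 10 ·f  → match P4@[45:46]
pos 47 'd': at 8 ·f  → match P1@[46:47]
pos 48 'a': at 2 ·f
pos 49 'd': at 8 ·f  → match P1@[48:49]
pos 50 'c': at 14 ·f
pos 51 'b': at 9 ·f
pos 52 'c': at 14 ·f
pos 53 'c': at 14 ·f
pos 54 'a': at 15
pos 55 'c': at 16
pos 56 'd': at 17  → match P3@[53:56]
pos 57 'a': at 2 ·f
pos 58 'd': at 8 ·f  → match P1@[57:58]
pos 59 'c': at 14 ·f
pos 60 'a': at 15
pos 61 'd': at 8 ·f  → match P1@[60:61]
pos 62 'd': at 1 ·f
pos 63 'b': at 18
pos 64 'a': at 10 ·f  → match P4@[63:64]
pos 65 'c': at 11
pos 66 'a': at 15 ·f
pos 67 'c': at 16
pos 68 'd': at 17  → match P3@[65:68]
pos 69 'c': at 14 ·f
pos 70 'c': at 14 ·f
pos 71 'c': at 14 ·f
pos 72 'd': at 1 ·f
pos 73 'a': at 2
pos 74 'a': at 3
pos 75 'd': at 4  → match P1@[74:75]
pos 76 'b': at 5
pos 77 'b': at 6  → match P0@[72:77],P5@[75:77]
pos 78 'c': at 14 ·f

Result: [[1,4],[3,4],[4,1],[7,1],[11,1],[13,4],[15,4],[16,1],[18,5],[21,4],[24,2],[25,4],[26,1],[29,1],[31,0],[31,5],[37,5],[41,1],[43,0],[43,5],[46,4],[47,1],[49,1],[56,3],[58,1],[61,1],[64,4],[68,3],[75,1],[77,0],[77,5]]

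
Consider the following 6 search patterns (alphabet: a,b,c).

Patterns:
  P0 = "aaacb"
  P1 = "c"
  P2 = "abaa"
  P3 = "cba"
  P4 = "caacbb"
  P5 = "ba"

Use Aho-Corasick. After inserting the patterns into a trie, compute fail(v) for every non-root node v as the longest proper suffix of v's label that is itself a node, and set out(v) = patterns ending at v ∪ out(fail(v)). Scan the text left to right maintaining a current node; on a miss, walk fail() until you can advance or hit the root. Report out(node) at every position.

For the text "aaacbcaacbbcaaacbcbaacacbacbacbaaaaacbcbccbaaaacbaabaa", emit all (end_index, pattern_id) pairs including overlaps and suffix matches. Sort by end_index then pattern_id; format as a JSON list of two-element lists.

Build automaton:
Trie (insert patterns):
  0='ε' goto a→1 b→17 c→6
  1='a' goto a→2 b→7
  2='aa' goto a→3
  3='aaa' goto c→4
  4='aaac' goto b→5
  5='aaacb' goto ·  [P0 ends]
  6='c' goto a→12 b→10  [P1 ends]
  7='ab' goto a→8
  8='aba' goto a→9
  9='abaa' goto ·  [P2 ends]
  10='cb' goto a→11
  11='cba' goto ·  [P3 ends]
  12='ca' goto a→13
  13='caa' goto c→14
  14='caac' goto b→15
  15='caacb' goto b→16
  16='caacbb' goto ·  [P4 ends]
  17='b' goto a→18
  18='ba' goto ·  [P5 ends]

Failure links (BFS by depth):
  fail(1) 'a': from fail(0)=0 chase 'a': 0 ⇒ 0;  out=∅∪out(0)=∅
  fail(6) 'c': from fail(0)=0 chase 'c': 0 ⇒ 0;  out={1}∪out(0)={1}
  fail(17) 'b': from fail(0)=0 chase 'b': 0 ⇒ 0;  out=∅∪out(0)=∅
  fail(2) 'aa': from fail(1)=0 chase 'a': 0 ⇒ 1;  out=∅∪out(1)=∅
  fail(7) 'ab': from fail(1)=0 chase 'b': 0 ⇒ 17;  out=∅∪out(17)=∅
  fail(10) 'cb': from fail(6)=0 chase 'b': 0 ⇒ 17;  out=∅∪out(17)=∅
  fail(12) 'ca': from fail(6)=0 chase 'a': 0 ⇒ 1;  out=∅∪out(1)=∅
  fail(18) 'ba': from fail(17)=0 chase 'a': 0 ⇒ 1;  out={5}∪out(1)={5}
  fail(3) 'aaa': from fail(2)=1 chase 'a': 1 ⇒ 2;  out=∅∪out(2)=∅
  fail(8) 'aba': from fail(7)=17 chase 'a': 17 ⇒ 18;  out=∅∪out(18)={5}
  fail(11) 'cba': from fail(10)=17 chase 'a': 17 ⇒ 18;  out={3}∪out(18)={3,5}
  fail(13) 'caa': from fail(12)=1 chase 'a': 1 ⇒ 2;  out=∅∪out(2)=∅
  fail(4) 'aaac': from fail(3)=2 chase 'c': 2→1→0 ⇒ 6;  out=∅∪out(6)={1}
  fail(9) 'abaa': from fail(8)=18 chase 'a': 18→1 ⇒ 2;  out={2}∪out(2)={2}
  fail(14) 'caac': from fail(13)=2 chase 'c': 2→1→0 ⇒ 6;  out=∅∪out(6)={1}
  fail(5) 'aaacb': from fail(4)=6 chase 'b': 6 ⇒ 10;  out={0}∪out(10)={0}
  fail(15) 'caacb': from fail(14)=6 chase 'b': 6 ⇒ 10;  out=∅∪out(10)=∅
  fail(16) 'caacbb': from fail(15)=10 chase 'b': 10→17→0 ⇒ 17;  out={4}∪out(17)={4}

Run:
pos 0 'a': at 1
pos 1 'a': at 2
pos 2 'a': at 3
pos 3 'c': at 4  ** P1@[3:3]
pos 4 'b': at 5  ** P0@[0:4]
pos 5 'c': at 6 (fail-walked)  ** P1@[5:5]
pos 6 'a': at 12
pos 7 'a': at 13
pos 8 'c': at 14  ** P1@[8:8]
pos 9 'b': at 15
pos 10 'b': at 16  ** P4@[5:10]
pos 11 'c': at 6 (fail-walked)  ** P1@[11:11]
pos 12 'a': at 12
pos 13 'a': at 13
pos 14 'a': at 3 (fail-walked)
pos 15 'c': at 4  ** P1@[15:15]
pos 16 'b': at 5  ** P0@[12:16]
pos 17 'c': at 6 (fail-walked)  ** P1@[17:17]
pos 18 'b': at 10
pos 19 'a': at 11  ** P3@[17:19],P5@[18:19]
pos 20 'a': at 2 (fail-walked)
pos 21 'c': at 6 (fail-walked)  ** P1@[21:21]
pos 22 'a': at 12
pos 23 'c': at 6 (fail-walked)  ** P1@[23:23]
pos 24 'b': at 10
pos 25 'a': at 11  ** P3@[23:25],P5@[24:25]
pos 26 'c': at 6 (fail-walked)  ** P1@[26:26]
pos 27 'b': at 10
pos 28 'a': at 11  ** P3@[26:28],P5@[27:28]
pos 29 'c': at 6 (fail-walked)  ** P1@[29:29]
pos 30 'b': at 10
pos 31 'a': at 11  ** P3@[29:31],P5@[30:31]
pos 32 'a': at 2 (fail-walked)
pos 33 'a': at 3
pos 34 'a': at 3 (fail-walked)
pos 35 'a': at 3 (fail-walked)
pos 36 'c': at 4  ** P1@[36:36]
pos 37 'b': at 5  ** P0@[33:37]
pos 38 'c': at 6 (fail-walked)  ** P1@[38:38]
pos 39 'b': at 10
pos 40 'c': at 6 (fail-walked)  ** P1@[40:40]
pos 41 'c': at 6 (fail-walked)  ** P1@[41:41]
pos 42 'b': at 10
pos 43 'a': at 11  ** P3@[41:43],P5@[42:43]
pos 44 'a': at 2 (fail-walked)
pos 45 'a': at 3
pos 46 'a': at 3 (fail-walked)
pos 47 'c': at 4  ** P1@[47:47]
pos 48 'b': at 5  ** P0@[44:48]
pos 49 'a': at 11 (fail-walked)  ** P3@[47:49],P5@[48:49]
pos 50 'a': at 2 (fail-walked)
pos 51 'b': at 7 (fail-walked)
pos 52 'a': at 8  ** P5@[51:52]
pos 53 'a': at 9  ** P2@[50:53]

Result: [[3,1],[4,0],[5,1],[8,1],[10,4],[11,1],[15,1],[16,0],[17,1],[19,3],[19,5],[21,1],[23,1],[25,3],[25,5],[26,1],[28,3],[28,5],[29,1],[31,3],[31,5],[36,1],[37,0],[38,1],[40,1],[41,1],[43,3],[43,5],[47,1],[48,0],[49,3],[49,5],[52,5],[53,2]]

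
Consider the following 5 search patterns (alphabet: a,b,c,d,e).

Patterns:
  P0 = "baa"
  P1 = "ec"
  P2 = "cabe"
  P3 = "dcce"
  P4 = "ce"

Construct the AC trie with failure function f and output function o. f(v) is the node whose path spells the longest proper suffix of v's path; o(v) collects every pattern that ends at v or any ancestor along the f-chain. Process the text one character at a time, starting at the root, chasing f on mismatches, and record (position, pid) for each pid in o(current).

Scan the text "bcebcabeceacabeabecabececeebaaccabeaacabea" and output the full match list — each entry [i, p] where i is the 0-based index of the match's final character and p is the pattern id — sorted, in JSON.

Construct AC machine:
Trie nodes:
  n0 'ε': b→1 c→6 d→10 e→4
  n1 'b': a→2
  n2 'ba': a→3
  n3 'baa': ·  [P0 ends]
  n4 'e': c→5
  n5 'ec': ·  [P1 ends]
  n6 'c': a→7 e→14
  n7 'ca': b→8
  n8 'cab': e→9
  n9 'cabe': ·  [P2 ends]
  n10 'd': c→11
  n11 'dc': c→12
  n12 'dcc': e→13
  n13 'dcce': ·  [P3 ends]
  n14 'ce': ·  [P4 ends]

Failure links (BFS by depth):
  n1('b'): parent n0 fail=0; on 'b' 0 → fail=0;  out ∅∪∅=∅
  n4('e'): parent n0 fail=0; on 'e' 0 → fail=0;  out ∅∪∅=∅
  n6('c'): parent n0 fail=0; on 'c' 0 → fail=0;  out ∅∪∅=∅
  n10('d'): parent n0 fail=0; on 'd' 0 → fail=0;  out ∅∪∅=∅
  n2('ba'): parent n1 fail=0; on 'a' 0 → fail=0;  out ∅∪∅=∅
  n5('ec'): parent n4 fail=0; on 'c' 0 → fail=6;  out {1}∪∅={1}
  n7('ca'): parent n6 fail=0; on 'a' 0 → fail=0;  out ∅∪∅=∅
  n11('dc'): parent n10 fail=0; on 'c' 0 → fail=6;  out ∅∪∅=∅
  n14('ce'): parent n6 fail=0; on 'e' 0 → fail=4;  out {4}∪∅={4}
  n3('baa'): parent n2 fail=0; on 'a' 0 → fail=0;  out {0}∪∅={0}
  n8('cab'): parent n7 fail=0; on 'b' 0 → fail=1;  out ∅∪∅=∅
  n12('dcc'): parent n11 fail=6; on 'c' 6→0 → fail=6;  out ∅∪∅=∅
  n9('cabe'): parent n8 fail=1; on 'e' 1→0 → fail=4;  out {2}∪∅={2}
  n13('dcce'): parent n12 fail=6; on 'e' 6 → fail=14;  out {3}∪{4}={3,4}

Scan:
[0] read 'b'  n0⇒n1
[1] read 'c'  n1⇒n6 ·f
[2] read 'e'  n6⇒n14  emit P4@[1:2]
[3] read 'b'  n14⇒n1 ·f
[4] read 'c'  n1⇒n6 ·f
[5] read 'a'  n6⇒n7
[6] read 'b'  n7⇒n8
[7] read 'e'  n8⇒n9  emit P2@[4:7]
[8] read 'c'  n9⇒n5 ·f  emit P1@[7:8]
[9] read 'e'  n5⇒n14 ·f  emit P4@[8:9]
[10] read 'a'  n14⇒n0 ·f
[11] read 'c'  n0⇒n6
[12] read 'a'  n6⇒n7
[13] read 'b'  n7⇒n8
[14] read 'e'  n8⇒n9  emit P2@[11:14]
[15] read 'a'  n9⇒n0 ·f
[16] read 'b'  n0⇒n1
[17] read 'e'  n1⇒n4 ·f
[18] read 'c'  n4⇒n5  emit P1@[17:18]
[19] read 'a'  n5⇒n7 ·f
[20] read 'b'  n7⇒n8
[21] read 'e'  n8⇒n9  emit P2@[18:21]
[22] read 'c'  n9⇒n5 ·f  emit P1@[21:22]
[23] read 'e'  n5⇒n14 ·f  emit P4@[22:23]
[24] read 'c'  n14⇒n5 ·f  emit P1@[23:24]
[25] read 'e'  n5⇒n14 ·f  emit P4@[24:25]
[26] read 'e'  n14⇒n4 ·f
[27] read 'b'  n4⇒n1 ·f
[28] read 'a'  n1⇒n2
[29] read 'a'  n2⇒n3  emit P0@[27:29]
[30] read 'c'  n3⇒n6 ·f
[31] read 'c'  n6⇒n6 ·f
[32] read 'a'  n6⇒n7
[33] read 'b'  n7⇒n8
[34] read 'e'  n8⇒n9  emit P2@[31:34]
[35] read 'a'  n9⇒n0 ·f
[36] read 'a'  n0⇒n0
[37] read 'c'  n0⇒n6
[38] read 'a'  n6⇒n7
[39] read 'b'  n7⇒n8
[40] read 'e'  n8⇒n9  emit P2@[37:40]
[41] read 'a'  n9⇒n0 ·f

All matches (sorted): [[2,4],[7,2],[8,1],[9,4],[14,2],[18,1],[21,2],[22,1],[23,4],[24,1],[25,4],[29,0],[34,2],[40,2]]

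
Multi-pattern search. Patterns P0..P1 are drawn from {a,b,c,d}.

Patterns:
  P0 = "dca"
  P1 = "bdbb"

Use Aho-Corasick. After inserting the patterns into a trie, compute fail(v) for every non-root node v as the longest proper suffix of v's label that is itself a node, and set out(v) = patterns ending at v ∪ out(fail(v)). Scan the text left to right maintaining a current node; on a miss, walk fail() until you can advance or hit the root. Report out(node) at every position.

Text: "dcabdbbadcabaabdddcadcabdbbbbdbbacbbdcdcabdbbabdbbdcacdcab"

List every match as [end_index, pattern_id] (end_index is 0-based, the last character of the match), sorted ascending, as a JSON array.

Construct AC machine:
Trie nodes:
  n0 'ε': b→4 d→1
  n1 'd': c→2
  n2 'dc': a→3
  n3 'dca': ·  [P0 ends]
  n4 'b': d→5
  n5 'bd': b→6
  n6 'bdb': b→7
  n7 'bdbb': ·  [P1 ends]

Failure links (BFS by depth):
  fail(1) 'd': from fail(0)=0 chase 'd': 0 ⇒ 0;  out=∅∪out(0)=∅
  fail(4) 'b': from fail(0)=0 chase 'b': 0 ⇒ 0;  out=∅∪out(0)=∅
  fail(2) 'dc': from fail(1)=0 chase 'c': 0 ⇒ 0;  out=∅∪out(0)=∅
  fail(5) 'bd': from fail(4)=0 chase 'd': 0 ⇒ 1;  out=∅∪out(1)=∅
  fail(3) 'dca': from fail(2)=0 chase 'a': 0 ⇒ 0;  out={0}∪out(0)={0}
  fail(6) 'bdb': from fail(5)=1 chase 'b': 1→0 ⇒ 4;  out=∅∪out(4)=∅
  fail(7) 'bdbb': from fail(6)=4 chase 'b': 4→0 ⇒ 4;  out={1}∪out(4)={1}

Run:
[0] read 'd'  n0⇒n1
[1] read 'c'  n1⇒n2
[2] read 'a'  n2⇒n3  ** P0@[0:2]
[3] read 'b'  n3⇒n4 ·f
[4] read 'd'  n4⇒n5
[5] read 'b'  n5⇒n6
[6] read 'b'  n6⇒n7  ** P1@[3:6]
[7] read 'a'  n7⇒n0 ·f
[8] read 'd'  n0⇒n1
[9] read 'c'  n1⇒n2
[10] read 'a'  n2⇒n3  ** P0@[8:10]
[11] read 'b'  n3⇒n4 ·f
[12] read 'a'  n4⇒n0 ·f
[13] read 'a'  n0⇒n0
[14] read 'b'  n0⇒n4
[15] read 'd'  n4⇒n5
[16] read 'd'  n5⇒n1 ·f
[17] read 'd'  n1⇒n1 ·f
[18] read 'c'  n1⇒n2
[19] read 'a'  n2⇒n3  ** P0@[17:19]
[20] read 'd'  n3⇒n1 ·f
[21] read 'c'  n1⇒n2
[22] read 'a'  n2⇒n3  ** P0@[20:22]
[23] read 'b'  n3⇒n4 ·f
[24] read 'd'  n4⇒n5
[25] read 'b'  n5⇒n6
[26] read 'b'  n6⇒n7  ** P1@[23:26]
[27] read 'b'  n7⇒n4 ·f
[28] read 'b'  n4⇒n4 ·f
[29] read 'd'  n4⇒n5
[30] read 'b'  n5⇒n6
[31] read 'b'  n6⇒n7  ** P1@[28:31]
[32] read 'a'  n7⇒n0 ·f
[33] read 'c'  n0⇒n0
[34] read 'b'  n0⇒n4
[35] read 'b'  n4⇒n4 ·f
[36] read 'd'  n4⇒n5
[37] read 'c'  n5⇒n2 ·f
[38] read 'd'  n2⇒n1 ·f
[39] read 'c'  n1⇒n2
[40] read 'a'  n2⇒n3  ** P0@[38:40]
[41] read 'b'  n3⇒n4 ·f
[42] read 'd'  n4⇒n5
[43] read 'b'  n5⇒n6
[44] read 'b'  n6⇒n7  ** P1@[41:44]
[45] read 'a'  n7⇒n0 ·f
[46] read 'b'  n0⇒n4
[47] read 'd'  n4⇒n5
[48] read 'b'  n5⇒n6
[49] read 'b'  n6⇒n7  ** P1@[46:49]
[50] read 'd'  n7⇒n5 ·f
[51] read 'c'  n5⇒n2 ·f
[52] read 'a'  n2⇒n3  ** P0@[50:52]
[53] read 'c'  n3⇒n0 ·f
[54] read 'd'  n0⇒n1
[55] read 'c'  n1⇒n2
[56] read 'a'  n2⇒n3  ** P0@[54:56]
[57] read 'b'  n3⇒n4 ·f

Result: [[2,0],[6,1],[10,0],[19,0],[22,0],[26,1],[31,1],[40,0],[44,1],[49,1],[52,0],[56,0]]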